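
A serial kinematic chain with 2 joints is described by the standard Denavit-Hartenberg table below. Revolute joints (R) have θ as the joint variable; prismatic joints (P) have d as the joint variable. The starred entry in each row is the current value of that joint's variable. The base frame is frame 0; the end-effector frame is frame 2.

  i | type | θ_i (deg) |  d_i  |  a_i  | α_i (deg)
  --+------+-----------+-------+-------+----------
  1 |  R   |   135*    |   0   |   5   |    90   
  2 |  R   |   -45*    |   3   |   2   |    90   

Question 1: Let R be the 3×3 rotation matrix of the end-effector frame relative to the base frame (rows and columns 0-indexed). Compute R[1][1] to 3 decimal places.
0.707

End-effector y-axis (col 1 of R) = (0.7071,0.7071,0.0000)
R[1][1] = 0.7071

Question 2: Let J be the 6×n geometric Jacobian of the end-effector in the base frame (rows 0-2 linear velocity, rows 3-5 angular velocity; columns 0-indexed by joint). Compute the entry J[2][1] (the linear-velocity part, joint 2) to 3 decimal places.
axis z_1 = (0.7071,0.7071,0.0000); lever o_n−o_1 = (1.1213,3.1213,-1.4142)
cross product → J_v[:, 1] = (-1.0000,1.0000,1.4142)
J_ω[:, 1] = z_1
entry J[2][1] = 1.4142

1.414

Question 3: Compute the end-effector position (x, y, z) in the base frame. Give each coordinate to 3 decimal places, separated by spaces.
-2.414 6.657 -1.414

after link 1: o_1 = (-3.5355, 3.5355, 0.0000)
after link 2: o_2 = (-2.4142, 6.6569, -1.4142)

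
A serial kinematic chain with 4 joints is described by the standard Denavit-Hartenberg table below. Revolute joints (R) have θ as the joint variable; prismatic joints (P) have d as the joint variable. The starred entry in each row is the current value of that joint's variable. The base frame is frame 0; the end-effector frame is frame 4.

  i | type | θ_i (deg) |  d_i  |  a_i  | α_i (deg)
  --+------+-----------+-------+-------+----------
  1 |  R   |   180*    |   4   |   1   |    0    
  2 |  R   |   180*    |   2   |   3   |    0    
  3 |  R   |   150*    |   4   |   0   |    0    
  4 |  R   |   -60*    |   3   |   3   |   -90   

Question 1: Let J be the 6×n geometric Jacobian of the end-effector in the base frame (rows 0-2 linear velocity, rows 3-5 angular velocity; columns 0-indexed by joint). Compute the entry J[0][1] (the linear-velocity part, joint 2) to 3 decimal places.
axis z_1 = (0.0000,0.0000,1.0000); lever o_n−o_1 = (3.0000,3.0000,9.0000)
cross product → J_v[:, 1] = (-3.0000,3.0000,0.0000)
J_ω[:, 1] = z_1
entry J[0][1] = -3.0000

-3.000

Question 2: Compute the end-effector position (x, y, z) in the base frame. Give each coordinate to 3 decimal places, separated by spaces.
2.000 3.000 13.000

after link 1: o_1 = (-1.0000, 0.0000, 4.0000)
after link 2: o_2 = (2.0000, -0.0000, 6.0000)
after link 3: o_3 = (2.0000, -0.0000, 10.0000)
after link 4: o_4 = (2.0000, 3.0000, 13.0000)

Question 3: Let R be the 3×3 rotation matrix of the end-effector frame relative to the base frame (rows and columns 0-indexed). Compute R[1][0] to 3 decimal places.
End-effector x-axis (col 0 of R) = (0.0000,1.0000,0.0000)
R[1][0] = 1.0000

1.000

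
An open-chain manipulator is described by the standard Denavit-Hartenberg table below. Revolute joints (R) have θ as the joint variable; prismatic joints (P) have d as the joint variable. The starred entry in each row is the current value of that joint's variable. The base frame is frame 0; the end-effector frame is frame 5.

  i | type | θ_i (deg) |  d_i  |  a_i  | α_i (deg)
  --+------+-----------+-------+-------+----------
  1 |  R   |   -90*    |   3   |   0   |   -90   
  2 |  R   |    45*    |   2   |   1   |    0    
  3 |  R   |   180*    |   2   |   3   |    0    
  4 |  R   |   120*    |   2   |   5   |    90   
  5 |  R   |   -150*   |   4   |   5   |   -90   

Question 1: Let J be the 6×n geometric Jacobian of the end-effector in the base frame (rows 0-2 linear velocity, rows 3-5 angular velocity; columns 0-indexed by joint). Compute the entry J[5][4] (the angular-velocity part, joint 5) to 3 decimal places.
0.966

axis z_4 = (-0.0000,0.2588,0.9659); lever o_n−o_4 = (-2.5000,5.2179,2.7430)
cross product → J_v[:, 4] = (-4.3301,-2.4148,0.6470)
J_ω[:, 4] = z_4
entry J[5][4] = 0.9659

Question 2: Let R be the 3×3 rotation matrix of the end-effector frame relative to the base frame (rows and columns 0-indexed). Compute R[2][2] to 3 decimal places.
End-effector z-axis (col 2 of R) = (-0.8660,-0.4830,0.1294)
R[2][2] = 0.1294

0.129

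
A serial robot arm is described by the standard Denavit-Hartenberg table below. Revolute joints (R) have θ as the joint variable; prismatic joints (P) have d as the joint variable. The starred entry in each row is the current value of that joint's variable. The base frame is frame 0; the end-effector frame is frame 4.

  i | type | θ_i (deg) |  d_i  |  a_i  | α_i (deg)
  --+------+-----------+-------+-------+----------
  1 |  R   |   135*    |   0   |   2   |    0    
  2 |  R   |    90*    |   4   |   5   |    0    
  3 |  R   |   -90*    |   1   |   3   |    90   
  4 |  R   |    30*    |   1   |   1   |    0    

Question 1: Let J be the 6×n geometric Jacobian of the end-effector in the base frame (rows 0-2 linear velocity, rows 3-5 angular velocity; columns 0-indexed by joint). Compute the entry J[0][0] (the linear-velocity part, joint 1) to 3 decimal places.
-1.319

axis z_0 = ẑ; lever o_n−o_0 = (-6.9763,1.3195,5.5000)
cross product → J_v[:, 0] = (-1.3195,-6.9763,0.0000)
J_ω[:, 0] = z_0
entry J[0][0] = -1.3195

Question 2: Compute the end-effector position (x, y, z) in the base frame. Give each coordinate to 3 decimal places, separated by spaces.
after link 1: o_1 = (-1.4142, 1.4142, 0.0000)
after link 2: o_2 = (-4.9497, -2.1213, 4.0000)
after link 3: o_3 = (-7.0711, 0.0000, 5.0000)
after link 4: o_4 = (-6.9763, 1.3195, 5.5000)

-6.976 1.319 5.500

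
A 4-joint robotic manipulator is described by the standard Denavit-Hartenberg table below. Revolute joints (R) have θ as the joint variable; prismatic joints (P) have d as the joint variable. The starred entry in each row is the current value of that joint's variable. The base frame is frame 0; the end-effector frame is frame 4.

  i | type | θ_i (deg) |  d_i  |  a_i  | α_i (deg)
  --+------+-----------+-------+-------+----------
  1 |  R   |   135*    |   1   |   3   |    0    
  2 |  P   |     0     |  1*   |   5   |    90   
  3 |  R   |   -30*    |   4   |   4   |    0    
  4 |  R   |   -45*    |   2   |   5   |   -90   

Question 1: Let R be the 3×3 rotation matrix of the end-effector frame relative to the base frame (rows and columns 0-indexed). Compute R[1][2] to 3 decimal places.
0.683

End-effector z-axis (col 2 of R) = (-0.6830,0.6830,0.2588)
R[1][2] = 0.6830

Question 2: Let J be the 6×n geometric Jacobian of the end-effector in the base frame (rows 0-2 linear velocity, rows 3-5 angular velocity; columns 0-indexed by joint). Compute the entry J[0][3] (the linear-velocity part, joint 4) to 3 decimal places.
-3.415

axis z_3 = (0.7071,0.7071,0.0000); lever o_n−o_3 = (0.4992,2.3293,-4.8296)
cross product → J_v[:, 3] = (-3.4151,3.4151,1.2941)
J_ω[:, 3] = z_3
entry J[0][3] = -3.4151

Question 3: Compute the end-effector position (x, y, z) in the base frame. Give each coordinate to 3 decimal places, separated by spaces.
after link 1: o_1 = (-2.1213, 2.1213, 1.0000)
after link 2: o_2 = (-5.6569, 5.6569, 2.0000)
after link 3: o_3 = (-5.2779, 10.9348, 0.0000)
after link 4: o_4 = (-4.7788, 13.2640, -4.8296)

-4.779 13.264 -4.830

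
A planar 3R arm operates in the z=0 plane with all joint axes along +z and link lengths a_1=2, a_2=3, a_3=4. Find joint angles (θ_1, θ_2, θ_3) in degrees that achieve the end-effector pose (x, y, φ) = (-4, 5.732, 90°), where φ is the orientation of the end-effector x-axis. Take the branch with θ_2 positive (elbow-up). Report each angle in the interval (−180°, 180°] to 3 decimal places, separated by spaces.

wrist centre = target − a_3·(cos φ, sin φ) = (-4.0000, 1.7320)
cos θ_2 = (18.9998−2²−3²)/(2·2·3) = 0.5000; θ_2 = 60.0010° (elbow-up)
β = atan2(1.7320,-4.0000) = 156.5874°; ψ = atan2(2.5981,3.5000) = 36.5874°
θ_1 = β − ψ = 120.0000°
θ_3 = φ − θ_1 − θ_2 = -90.0010° (wrapped to (-180°,180°])

120.000 60.001 -90.001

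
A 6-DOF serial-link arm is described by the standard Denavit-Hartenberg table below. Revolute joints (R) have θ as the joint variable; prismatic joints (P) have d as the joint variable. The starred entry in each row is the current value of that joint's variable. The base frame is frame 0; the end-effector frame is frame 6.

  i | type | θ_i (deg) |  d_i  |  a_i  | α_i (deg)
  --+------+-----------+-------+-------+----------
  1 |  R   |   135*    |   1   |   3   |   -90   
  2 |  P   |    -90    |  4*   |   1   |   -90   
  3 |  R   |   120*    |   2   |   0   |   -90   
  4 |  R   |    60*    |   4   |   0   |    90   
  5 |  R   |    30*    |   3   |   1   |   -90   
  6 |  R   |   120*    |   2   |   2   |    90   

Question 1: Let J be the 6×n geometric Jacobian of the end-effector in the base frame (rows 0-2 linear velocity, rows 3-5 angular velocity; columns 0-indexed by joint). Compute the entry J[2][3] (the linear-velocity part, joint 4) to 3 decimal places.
axis z_3 = (-0.3536,-0.3536,-0.8660); lever o_n−o_3 = (-2.7210,-0.5997,-5.2631)
cross product → J_v[:, 3] = (1.3415,0.4957,-0.7500)
J_ω[:, 3] = z_3
entry J[2][3] = -0.7500

-0.750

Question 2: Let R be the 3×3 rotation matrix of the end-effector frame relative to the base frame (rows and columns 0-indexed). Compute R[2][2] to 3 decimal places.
End-effector z-axis (col 2 of R) = (0.4474,-0.8247,-0.3460)
R[2][2] = -0.3460

-0.346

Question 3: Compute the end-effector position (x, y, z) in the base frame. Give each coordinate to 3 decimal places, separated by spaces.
after link 1: o_1 = (-2.1213, 2.1213, 1.0000)
after link 2: o_2 = (-4.9497, -0.7071, 2.0000)
after link 3: o_3 = (-6.3640, 0.7071, 2.0000)
after link 4: o_4 = (-7.7782, -0.7071, -1.4641)
after link 5: o_5 = (-6.6291, 1.5026, -3.4127)
after link 6: o_6 = (-9.0850, 0.1074, -3.2631)

-9.085 0.107 -3.263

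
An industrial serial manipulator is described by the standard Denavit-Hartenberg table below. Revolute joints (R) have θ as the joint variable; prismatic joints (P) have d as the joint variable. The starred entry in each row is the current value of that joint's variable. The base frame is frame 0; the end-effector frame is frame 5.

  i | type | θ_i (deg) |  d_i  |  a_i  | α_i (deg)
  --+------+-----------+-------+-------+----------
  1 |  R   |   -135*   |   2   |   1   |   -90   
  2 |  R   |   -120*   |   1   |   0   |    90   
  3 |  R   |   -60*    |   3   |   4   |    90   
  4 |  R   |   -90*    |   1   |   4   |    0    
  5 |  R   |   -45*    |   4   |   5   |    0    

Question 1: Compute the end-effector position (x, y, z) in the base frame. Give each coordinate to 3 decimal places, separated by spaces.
after link 1: o_1 = (-0.7071, -0.7071, 2.0000)
after link 2: o_2 = (0.0000, -1.4142, 2.0000)
after link 3: o_3 = (0.0947, 3.5795, 2.2321)
after link 4: o_4 = (-3.0145, 1.1774, 3.4821)
after link 5: o_5 = (-6.2785, -3.5883, 0.7189)

-6.278 -3.588 0.719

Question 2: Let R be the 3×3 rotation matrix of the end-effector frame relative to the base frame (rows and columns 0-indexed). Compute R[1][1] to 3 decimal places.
End-effector y-axis (col 1 of R) = (-0.7410,0.1250,0.6597)
R[1][1] = 0.1250

0.125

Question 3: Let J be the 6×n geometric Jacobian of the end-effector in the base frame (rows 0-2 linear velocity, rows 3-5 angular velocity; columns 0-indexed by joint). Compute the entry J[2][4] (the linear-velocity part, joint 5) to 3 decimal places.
axis z_4 = (-0.6597,0.0474,-0.7500); lever o_n−o_4 = (-3.2640,-4.7657,-2.7632)
cross product → J_v[:, 4] = (-3.7051,0.6250,3.2987)
J_ω[:, 4] = z_4
entry J[2][4] = 3.2987

3.299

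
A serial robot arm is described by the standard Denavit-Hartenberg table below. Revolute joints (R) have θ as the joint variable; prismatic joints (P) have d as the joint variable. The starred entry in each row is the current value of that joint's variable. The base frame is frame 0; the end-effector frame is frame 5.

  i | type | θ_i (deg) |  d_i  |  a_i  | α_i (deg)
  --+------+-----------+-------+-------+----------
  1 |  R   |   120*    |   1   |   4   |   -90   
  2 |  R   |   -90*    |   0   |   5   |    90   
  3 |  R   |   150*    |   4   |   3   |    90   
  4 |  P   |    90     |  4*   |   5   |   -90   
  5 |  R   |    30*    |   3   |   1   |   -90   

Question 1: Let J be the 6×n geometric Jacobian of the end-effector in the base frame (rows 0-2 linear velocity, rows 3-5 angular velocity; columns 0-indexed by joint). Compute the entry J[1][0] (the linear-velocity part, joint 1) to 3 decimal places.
axis z_0 = ẑ; lever o_n−o_0 = (0.3080,-6.5957,7.7500)
cross product → J_v[:, 0] = (6.5957,0.3080,-0.0000)
J_ω[:, 0] = z_0
entry J[1][0] = 0.3080

0.308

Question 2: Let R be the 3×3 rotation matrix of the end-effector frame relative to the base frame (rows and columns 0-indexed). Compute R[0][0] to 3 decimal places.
End-effector x-axis (col 0 of R) = (0.8080,-0.5335,-0.2500)
R[0][0] = 0.8080

0.808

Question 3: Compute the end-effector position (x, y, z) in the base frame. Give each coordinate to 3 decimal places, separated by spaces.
after link 1: o_1 = (-2.0000, 3.4641, 1.0000)
after link 2: o_2 = (-2.0000, 3.4641, 6.0000)
after link 3: o_3 = (-1.2990, -0.7500, 3.4019)
after link 4: o_4 = (-1.7990, -6.8122, 5.4019)
after link 5: o_5 = (0.3080, -6.5957, 7.7500)

0.308 -6.596 7.750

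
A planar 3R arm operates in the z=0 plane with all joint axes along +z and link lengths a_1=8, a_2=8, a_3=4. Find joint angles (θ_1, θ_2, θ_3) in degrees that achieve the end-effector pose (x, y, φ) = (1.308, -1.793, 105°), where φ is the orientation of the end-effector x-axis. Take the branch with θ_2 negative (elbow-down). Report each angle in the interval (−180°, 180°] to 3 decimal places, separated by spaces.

0.002 -135.001 -120.001

wrist centre = target − a_3·(cos φ, sin φ) = (2.3433, -5.6567)
cos θ_2 = (37.4892−8²−8²)/(2·8·8) = -0.7071; θ_2 = -135.0007° (elbow-down)
β = atan2(-5.6567,2.3433) = -67.4983°; ψ = atan2(-5.6568,2.3431) = -67.5003°
θ_1 = β − ψ = 0.0020°
θ_3 = φ − θ_1 − θ_2 = -120.0013° (wrapped to (-180°,180°])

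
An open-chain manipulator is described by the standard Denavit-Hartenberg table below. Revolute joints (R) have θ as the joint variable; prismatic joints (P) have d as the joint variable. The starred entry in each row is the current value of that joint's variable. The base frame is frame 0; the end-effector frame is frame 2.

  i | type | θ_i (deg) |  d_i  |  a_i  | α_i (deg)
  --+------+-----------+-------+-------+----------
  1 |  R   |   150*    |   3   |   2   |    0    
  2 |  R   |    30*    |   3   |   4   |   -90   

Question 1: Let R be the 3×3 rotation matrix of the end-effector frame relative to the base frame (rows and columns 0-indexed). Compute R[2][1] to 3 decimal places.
End-effector y-axis (col 1 of R) = (0.0000,-0.0000,-1.0000)
R[2][1] = -1.0000

-1.000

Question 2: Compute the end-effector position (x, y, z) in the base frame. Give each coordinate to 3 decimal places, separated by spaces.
-5.732 1.000 6.000

after link 1: o_1 = (-1.7321, 1.0000, 3.0000)
after link 2: o_2 = (-5.7321, 1.0000, 6.0000)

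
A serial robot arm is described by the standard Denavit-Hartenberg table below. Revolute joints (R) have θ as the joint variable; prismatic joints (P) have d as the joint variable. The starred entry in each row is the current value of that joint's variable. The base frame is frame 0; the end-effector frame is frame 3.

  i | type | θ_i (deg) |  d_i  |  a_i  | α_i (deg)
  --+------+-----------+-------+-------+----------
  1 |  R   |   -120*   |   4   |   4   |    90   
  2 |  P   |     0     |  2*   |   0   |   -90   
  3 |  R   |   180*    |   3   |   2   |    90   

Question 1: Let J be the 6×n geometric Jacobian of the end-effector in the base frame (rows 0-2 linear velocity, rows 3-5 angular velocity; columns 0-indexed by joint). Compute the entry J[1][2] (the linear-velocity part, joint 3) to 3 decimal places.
axis z_2 = (0.0000,0.0000,1.0000); lever o_n−o_2 = (1.0000,1.7321,3.0000)
cross product → J_v[:, 2] = (-1.7321,1.0000,0.0000)
J_ω[:, 2] = z_2
entry J[1][2] = 1.0000

1.000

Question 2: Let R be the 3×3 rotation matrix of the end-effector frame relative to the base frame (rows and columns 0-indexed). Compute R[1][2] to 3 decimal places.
End-effector z-axis (col 2 of R) = (0.8660,-0.5000,0.0000)
R[1][2] = -0.5000

-0.500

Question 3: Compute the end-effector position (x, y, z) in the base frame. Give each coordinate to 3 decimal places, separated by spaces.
after link 1: o_1 = (-2.0000, -3.4641, 4.0000)
after link 2: o_2 = (-3.7321, -2.4641, 4.0000)
after link 3: o_3 = (-2.7321, -0.7321, 7.0000)

-2.732 -0.732 7.000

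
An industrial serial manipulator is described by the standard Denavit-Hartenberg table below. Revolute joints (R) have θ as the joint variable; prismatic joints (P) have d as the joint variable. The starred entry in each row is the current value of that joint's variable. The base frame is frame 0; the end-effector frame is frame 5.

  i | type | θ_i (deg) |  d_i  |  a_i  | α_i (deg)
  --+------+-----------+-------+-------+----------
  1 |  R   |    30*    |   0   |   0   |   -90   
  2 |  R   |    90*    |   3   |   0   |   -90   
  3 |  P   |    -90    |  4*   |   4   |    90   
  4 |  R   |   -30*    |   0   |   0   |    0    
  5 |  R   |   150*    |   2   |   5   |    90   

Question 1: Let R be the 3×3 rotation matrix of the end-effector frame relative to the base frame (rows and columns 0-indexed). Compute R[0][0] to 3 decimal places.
-0.500

End-effector x-axis (col 0 of R) = (-0.5000,-0.8660,-0.0000)
R[0][0] = -0.5000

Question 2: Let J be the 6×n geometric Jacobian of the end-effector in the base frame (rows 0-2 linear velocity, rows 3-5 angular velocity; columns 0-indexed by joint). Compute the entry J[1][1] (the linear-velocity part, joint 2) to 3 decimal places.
axis z_1 = (-0.5000,0.8660,0.0000); lever o_n−o_1 = (-9.4641,-0.2679,2.0000)
cross product → J_v[:, 1] = (1.7321,1.0000,8.3301)
J_ω[:, 1] = z_1
entry J[1][1] = 1.0000

1.000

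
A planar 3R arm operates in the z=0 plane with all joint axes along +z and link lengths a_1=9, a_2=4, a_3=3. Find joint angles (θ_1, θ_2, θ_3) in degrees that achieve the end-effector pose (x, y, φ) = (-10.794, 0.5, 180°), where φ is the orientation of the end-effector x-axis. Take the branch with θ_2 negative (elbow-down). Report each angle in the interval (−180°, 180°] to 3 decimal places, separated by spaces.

wrist centre = target − a_3·(cos φ, sin φ) = (-7.7940, 0.5000)
cos θ_2 = (60.9964−9²−4²)/(2·9·4) = -0.5000; θ_2 = -120.0033° (elbow-down)
β = atan2(0.5000,-7.7940) = 176.3294°; ψ = atan2(-3.4640,6.9998) = -26.3294°
θ_1 = β − ψ = 202.6588°
θ_3 = φ − θ_1 − θ_2 = 97.3445° (wrapped to (-180°,180°])

-157.341 -120.003 97.344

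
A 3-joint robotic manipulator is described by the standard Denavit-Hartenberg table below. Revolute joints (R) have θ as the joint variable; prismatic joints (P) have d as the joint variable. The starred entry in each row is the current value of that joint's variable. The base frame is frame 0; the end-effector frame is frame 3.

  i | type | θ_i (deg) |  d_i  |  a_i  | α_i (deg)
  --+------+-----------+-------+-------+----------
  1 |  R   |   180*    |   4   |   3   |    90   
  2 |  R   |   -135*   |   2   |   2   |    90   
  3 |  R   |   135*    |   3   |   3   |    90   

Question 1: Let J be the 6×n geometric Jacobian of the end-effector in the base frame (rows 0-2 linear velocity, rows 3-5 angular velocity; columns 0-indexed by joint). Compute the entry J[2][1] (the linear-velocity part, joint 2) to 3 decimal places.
-2.036

axis z_1 = (0.0000,1.0000,0.0000); lever o_n−o_1 = (2.0355,4.1213,2.2071)
cross product → J_v[:, 1] = (2.2071,-0.0000,-2.0355)
J_ω[:, 1] = z_1
entry J[2][1] = -2.0355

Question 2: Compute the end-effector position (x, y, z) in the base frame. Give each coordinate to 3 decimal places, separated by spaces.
after link 1: o_1 = (-3.0000, 0.0000, 4.0000)
after link 2: o_2 = (-1.5858, 2.0000, 2.5858)
after link 3: o_3 = (-0.9645, 4.1213, 6.2071)

-0.964 4.121 6.207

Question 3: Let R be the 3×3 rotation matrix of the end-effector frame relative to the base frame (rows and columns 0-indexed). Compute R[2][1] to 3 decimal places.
0.707

End-effector y-axis (col 1 of R) = (0.7071,-0.0000,0.7071)
R[2][1] = 0.7071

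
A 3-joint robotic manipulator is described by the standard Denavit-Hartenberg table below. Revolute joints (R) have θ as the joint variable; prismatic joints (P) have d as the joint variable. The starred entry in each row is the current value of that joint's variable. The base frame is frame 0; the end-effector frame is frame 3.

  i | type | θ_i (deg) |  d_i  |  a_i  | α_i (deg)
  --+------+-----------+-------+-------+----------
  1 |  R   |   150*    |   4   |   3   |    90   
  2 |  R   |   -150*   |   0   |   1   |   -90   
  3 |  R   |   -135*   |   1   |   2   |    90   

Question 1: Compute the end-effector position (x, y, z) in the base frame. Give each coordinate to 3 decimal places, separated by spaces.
after link 1: o_1 = (-2.5981, 1.5000, 4.0000)
after link 2: o_2 = (-1.8481, 1.0670, 3.5000)
after link 3: o_3 = (-2.6346, 3.1541, 3.3411)

-2.635 3.154 3.341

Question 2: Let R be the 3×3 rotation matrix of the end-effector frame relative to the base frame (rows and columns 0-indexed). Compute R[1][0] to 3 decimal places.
0.919

End-effector x-axis (col 0 of R) = (-0.1768,0.9186,0.3536)
R[1][0] = 0.9186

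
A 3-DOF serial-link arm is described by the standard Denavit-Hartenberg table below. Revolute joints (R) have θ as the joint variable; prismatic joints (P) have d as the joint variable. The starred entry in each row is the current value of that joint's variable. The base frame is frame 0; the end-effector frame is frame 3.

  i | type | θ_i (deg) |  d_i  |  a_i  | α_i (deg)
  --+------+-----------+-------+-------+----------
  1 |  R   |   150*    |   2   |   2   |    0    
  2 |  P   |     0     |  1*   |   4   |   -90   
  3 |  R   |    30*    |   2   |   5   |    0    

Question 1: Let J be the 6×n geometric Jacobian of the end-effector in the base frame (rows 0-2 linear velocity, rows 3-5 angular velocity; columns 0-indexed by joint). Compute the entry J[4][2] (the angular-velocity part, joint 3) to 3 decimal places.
axis z_2 = (-0.5000,-0.8660,0.0000); lever o_n−o_2 = (-4.7500,0.4330,-2.5000)
cross product → J_v[:, 2] = (2.1651,-1.2500,-4.3301)
J_ω[:, 2] = z_2
entry J[4][2] = -0.8660

-0.866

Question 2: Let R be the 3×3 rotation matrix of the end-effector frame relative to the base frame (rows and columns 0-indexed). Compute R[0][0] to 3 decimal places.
-0.750

End-effector x-axis (col 0 of R) = (-0.7500,0.4330,-0.5000)
R[0][0] = -0.7500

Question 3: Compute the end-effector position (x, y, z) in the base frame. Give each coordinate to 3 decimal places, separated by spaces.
after link 1: o_1 = (-1.7321, 1.0000, 2.0000)
after link 2: o_2 = (-5.1962, 3.0000, 3.0000)
after link 3: o_3 = (-9.9462, 3.4330, 0.5000)

-9.946 3.433 0.500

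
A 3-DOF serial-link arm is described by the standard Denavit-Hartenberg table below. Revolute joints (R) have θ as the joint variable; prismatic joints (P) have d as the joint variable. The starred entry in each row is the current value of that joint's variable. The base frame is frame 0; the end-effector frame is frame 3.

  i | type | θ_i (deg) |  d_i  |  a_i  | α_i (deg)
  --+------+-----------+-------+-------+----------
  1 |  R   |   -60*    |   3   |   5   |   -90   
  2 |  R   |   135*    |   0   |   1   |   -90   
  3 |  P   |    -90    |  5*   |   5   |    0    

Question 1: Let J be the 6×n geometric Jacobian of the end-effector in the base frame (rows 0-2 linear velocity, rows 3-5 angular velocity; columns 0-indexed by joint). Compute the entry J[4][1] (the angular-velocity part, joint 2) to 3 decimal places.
0.500

axis z_1 = (0.8660,0.5000,0.0000); lever o_n−o_1 = (2.2088,6.1742,2.8284)
cross product → J_v[:, 1] = (1.4142,-2.4495,4.2426)
J_ω[:, 1] = z_1
entry J[4][1] = 0.5000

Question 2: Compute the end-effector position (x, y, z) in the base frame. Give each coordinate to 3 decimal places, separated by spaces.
after link 1: o_1 = (2.5000, -4.3301, 3.0000)
after link 2: o_2 = (2.1464, -3.7178, 2.2929)
after link 3: o_3 = (4.7088, 1.8441, 5.8284)

4.709 1.844 5.828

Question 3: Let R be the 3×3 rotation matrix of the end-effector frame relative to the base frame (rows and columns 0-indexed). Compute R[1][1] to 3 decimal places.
End-effector y-axis (col 1 of R) = (-0.3536,0.6124,-0.7071)
R[1][1] = 0.6124

0.612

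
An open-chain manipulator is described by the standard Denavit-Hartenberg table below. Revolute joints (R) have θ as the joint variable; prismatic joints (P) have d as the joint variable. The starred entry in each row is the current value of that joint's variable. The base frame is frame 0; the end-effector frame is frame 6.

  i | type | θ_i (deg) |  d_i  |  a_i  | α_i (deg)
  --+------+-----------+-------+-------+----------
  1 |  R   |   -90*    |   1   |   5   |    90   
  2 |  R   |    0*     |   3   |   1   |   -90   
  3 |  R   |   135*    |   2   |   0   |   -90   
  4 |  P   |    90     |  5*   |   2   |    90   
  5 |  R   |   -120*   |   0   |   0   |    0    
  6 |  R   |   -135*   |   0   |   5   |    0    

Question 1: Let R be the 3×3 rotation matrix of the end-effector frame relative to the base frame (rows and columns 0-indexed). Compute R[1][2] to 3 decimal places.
0.707

End-effector z-axis (col 2 of R) = (0.7071,0.7071,0.0000)
R[1][2] = 0.7071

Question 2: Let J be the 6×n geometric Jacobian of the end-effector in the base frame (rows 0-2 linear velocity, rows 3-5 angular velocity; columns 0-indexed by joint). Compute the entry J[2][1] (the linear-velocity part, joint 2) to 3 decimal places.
-5.951

axis z_1 = (-1.0000,-0.0000,0.0000); lever o_n−o_1 = (-9.9506,5.9506,1.2941)
cross product → J_v[:, 1] = (-0.0000,1.2941,-5.9506)
J_ω[:, 1] = z_1
entry J[2][1] = -5.9506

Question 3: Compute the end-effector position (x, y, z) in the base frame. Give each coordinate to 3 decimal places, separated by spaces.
after link 1: o_1 = (0.0000, -5.0000, 1.0000)
after link 2: o_2 = (-3.0000, -6.0000, 1.0000)
after link 3: o_3 = (-3.0000, -6.0000, 3.0000)
after link 4: o_4 = (-6.5355, -2.4645, 1.0000)
after link 5: o_5 = (-6.5355, -2.4645, 1.0000)
after link 6: o_6 = (-9.9506, 0.9506, 2.2941)

-9.951 0.951 2.294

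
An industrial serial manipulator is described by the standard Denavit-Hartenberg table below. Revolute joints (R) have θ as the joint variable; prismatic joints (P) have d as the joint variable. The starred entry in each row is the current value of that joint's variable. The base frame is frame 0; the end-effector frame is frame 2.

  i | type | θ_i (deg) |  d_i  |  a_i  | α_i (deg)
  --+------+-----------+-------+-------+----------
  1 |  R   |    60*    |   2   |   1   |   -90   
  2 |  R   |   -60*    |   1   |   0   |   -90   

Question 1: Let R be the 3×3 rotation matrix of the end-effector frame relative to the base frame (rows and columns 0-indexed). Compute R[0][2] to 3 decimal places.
End-effector z-axis (col 2 of R) = (0.4330,0.7500,-0.5000)
R[0][2] = 0.4330

0.433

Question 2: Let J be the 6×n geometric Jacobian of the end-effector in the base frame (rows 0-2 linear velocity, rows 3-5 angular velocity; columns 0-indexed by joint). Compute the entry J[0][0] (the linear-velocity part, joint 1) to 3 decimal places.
axis z_0 = ẑ; lever o_n−o_0 = (-0.3660,1.3660,2.0000)
cross product → J_v[:, 0] = (-1.3660,-0.3660,0.0000)
J_ω[:, 0] = z_0
entry J[0][0] = -1.3660

-1.366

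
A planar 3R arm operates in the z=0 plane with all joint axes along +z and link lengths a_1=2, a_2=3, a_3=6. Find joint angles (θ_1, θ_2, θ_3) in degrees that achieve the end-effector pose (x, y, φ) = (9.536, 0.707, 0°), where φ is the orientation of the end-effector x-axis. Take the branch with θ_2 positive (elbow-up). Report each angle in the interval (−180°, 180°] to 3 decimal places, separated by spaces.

wrist centre = target − a_3·(cos φ, sin φ) = (3.5360, 0.7070)
cos θ_2 = (13.0031−2²−3²)/(2·2·3) = 0.0003; θ_2 = 89.9850° (elbow-up)
β = atan2(0.7070,3.5360) = 11.3068°; ψ = atan2(3.0000,2.0008) = 56.2995°
θ_1 = β − ψ = -44.9927°
θ_3 = φ − θ_1 − θ_2 = -44.9923° (wrapped to (-180°,180°])

-44.993 89.985 -44.992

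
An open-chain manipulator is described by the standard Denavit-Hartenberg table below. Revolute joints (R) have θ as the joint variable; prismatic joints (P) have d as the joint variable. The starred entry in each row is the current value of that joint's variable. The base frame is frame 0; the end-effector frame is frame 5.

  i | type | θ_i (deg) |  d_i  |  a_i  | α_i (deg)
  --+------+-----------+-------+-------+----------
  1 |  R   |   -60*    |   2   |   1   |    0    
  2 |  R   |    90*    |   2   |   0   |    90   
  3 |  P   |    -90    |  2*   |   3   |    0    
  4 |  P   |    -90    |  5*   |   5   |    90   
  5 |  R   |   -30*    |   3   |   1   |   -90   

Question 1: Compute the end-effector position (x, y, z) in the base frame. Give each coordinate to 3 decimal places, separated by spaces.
after link 1: o_1 = (0.5000, -0.8660, 2.0000)
after link 2: o_2 = (0.5000, -0.8660, 4.0000)
after link 3: o_3 = (1.5000, -2.5981, 1.0000)
after link 4: o_4 = (-0.3301, -9.4282, 1.0000)
after link 5: o_5 = (-1.3301, -9.4282, 4.0000)

-1.330 -9.428 4.000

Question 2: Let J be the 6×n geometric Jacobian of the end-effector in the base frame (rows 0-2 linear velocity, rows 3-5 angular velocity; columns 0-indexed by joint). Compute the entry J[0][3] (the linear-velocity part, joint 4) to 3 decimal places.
prismatic axis z_3 = (0.5000,-0.8660,0.0000)
J_v[:, 3] = z_3; J_ω[:, 3] = (0,0,0)
entry J[0][3] = 0.5000

0.500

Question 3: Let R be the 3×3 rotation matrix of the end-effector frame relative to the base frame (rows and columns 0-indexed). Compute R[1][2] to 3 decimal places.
End-effector z-axis (col 2 of R) = (0.0000,-1.0000,0.0000)
R[1][2] = -1.0000

-1.000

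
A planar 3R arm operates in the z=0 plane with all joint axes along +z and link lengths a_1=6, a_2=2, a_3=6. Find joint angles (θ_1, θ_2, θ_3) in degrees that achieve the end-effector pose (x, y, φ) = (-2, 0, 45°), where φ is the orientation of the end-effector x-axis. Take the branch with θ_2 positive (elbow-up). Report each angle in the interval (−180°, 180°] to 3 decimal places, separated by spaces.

-156.598 45.000 156.598

wrist centre = target − a_3·(cos φ, sin φ) = (-6.2426, -4.2426)
cos θ_2 = (56.9706−6²−2²)/(2·6·2) = 0.7071; θ_2 = 45.0000° (elbow-up)
β = atan2(-4.2426,-6.2426) = -145.7991°; ψ = atan2(1.4142,7.4142) = 10.7991°
θ_1 = β − ψ = -156.5982°
θ_3 = φ − θ_1 − θ_2 = 156.5982° (wrapped to (-180°,180°])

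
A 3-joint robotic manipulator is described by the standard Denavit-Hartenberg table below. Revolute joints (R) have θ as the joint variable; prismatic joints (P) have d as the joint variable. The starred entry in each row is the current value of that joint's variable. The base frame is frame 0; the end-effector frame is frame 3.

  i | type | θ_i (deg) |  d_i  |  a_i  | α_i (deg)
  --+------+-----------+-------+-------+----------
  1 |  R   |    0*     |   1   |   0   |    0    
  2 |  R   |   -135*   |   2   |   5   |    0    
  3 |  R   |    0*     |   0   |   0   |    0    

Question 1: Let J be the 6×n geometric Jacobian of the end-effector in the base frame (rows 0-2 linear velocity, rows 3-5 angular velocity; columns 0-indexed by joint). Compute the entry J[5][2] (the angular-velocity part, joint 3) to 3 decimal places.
1.000

axis z_2 = (0.0000,0.0000,1.0000); lever o_n−o_2 = (0.0000,0.0000,0.0000)
cross product → J_v[:, 2] = (0.0000,0.0000,0.0000)
J_ω[:, 2] = z_2
entry J[5][2] = 1.0000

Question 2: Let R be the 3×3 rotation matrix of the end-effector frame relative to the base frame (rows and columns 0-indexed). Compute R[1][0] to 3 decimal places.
End-effector x-axis (col 0 of R) = (-0.7071,-0.7071,0.0000)
R[1][0] = -0.7071

-0.707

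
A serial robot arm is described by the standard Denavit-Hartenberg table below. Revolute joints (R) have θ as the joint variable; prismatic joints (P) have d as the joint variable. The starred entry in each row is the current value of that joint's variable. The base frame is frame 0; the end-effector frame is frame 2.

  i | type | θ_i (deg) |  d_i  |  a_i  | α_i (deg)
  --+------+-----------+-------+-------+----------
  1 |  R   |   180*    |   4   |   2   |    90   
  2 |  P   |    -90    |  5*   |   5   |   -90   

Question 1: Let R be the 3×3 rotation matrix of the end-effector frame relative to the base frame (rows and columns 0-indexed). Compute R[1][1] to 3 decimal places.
-1.000

End-effector y-axis (col 1 of R) = (-0.0000,-1.0000,-0.0000)
R[1][1] = -1.0000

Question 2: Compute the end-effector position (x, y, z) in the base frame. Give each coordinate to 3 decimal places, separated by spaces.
-2.000 5.000 -1.000

after link 1: o_1 = (-2.0000, 0.0000, 4.0000)
after link 2: o_2 = (-2.0000, 5.0000, -1.0000)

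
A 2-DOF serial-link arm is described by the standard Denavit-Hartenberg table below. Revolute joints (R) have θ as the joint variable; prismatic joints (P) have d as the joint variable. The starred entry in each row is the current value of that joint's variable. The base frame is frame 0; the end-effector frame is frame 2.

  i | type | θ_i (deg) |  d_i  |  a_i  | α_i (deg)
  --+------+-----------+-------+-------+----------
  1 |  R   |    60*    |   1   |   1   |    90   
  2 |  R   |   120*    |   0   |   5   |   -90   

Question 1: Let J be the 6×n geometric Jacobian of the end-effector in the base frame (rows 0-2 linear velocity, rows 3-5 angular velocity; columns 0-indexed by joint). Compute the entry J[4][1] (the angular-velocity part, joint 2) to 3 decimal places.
-0.500

axis z_1 = (0.8660,-0.5000,0.0000); lever o_n−o_1 = (-1.2500,-2.1651,4.3301)
cross product → J_v[:, 1] = (-2.1651,-3.7500,-2.5000)
J_ω[:, 1] = z_1
entry J[4][1] = -0.5000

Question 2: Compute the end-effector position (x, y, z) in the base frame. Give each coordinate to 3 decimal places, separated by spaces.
-0.750 -1.299 5.330

after link 1: o_1 = (0.5000, 0.8660, 1.0000)
after link 2: o_2 = (-0.7500, -1.2990, 5.3301)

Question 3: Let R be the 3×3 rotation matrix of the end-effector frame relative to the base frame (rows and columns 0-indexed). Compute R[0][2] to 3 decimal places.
End-effector z-axis (col 2 of R) = (-0.4330,-0.7500,-0.5000)
R[0][2] = -0.4330

-0.433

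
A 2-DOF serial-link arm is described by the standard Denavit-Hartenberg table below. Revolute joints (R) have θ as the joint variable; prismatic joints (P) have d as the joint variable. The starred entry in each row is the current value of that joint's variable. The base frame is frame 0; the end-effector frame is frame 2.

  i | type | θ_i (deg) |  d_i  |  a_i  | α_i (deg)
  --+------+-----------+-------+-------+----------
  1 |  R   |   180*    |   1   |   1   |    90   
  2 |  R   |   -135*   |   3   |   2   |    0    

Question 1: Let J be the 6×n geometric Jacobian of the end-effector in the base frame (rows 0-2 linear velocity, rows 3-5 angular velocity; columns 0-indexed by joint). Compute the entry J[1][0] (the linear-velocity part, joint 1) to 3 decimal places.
axis z_0 = ẑ; lever o_n−o_0 = (0.4142,3.0000,-0.4142)
cross product → J_v[:, 0] = (-3.0000,0.4142,0.0000)
J_ω[:, 0] = z_0
entry J[1][0] = 0.4142

0.414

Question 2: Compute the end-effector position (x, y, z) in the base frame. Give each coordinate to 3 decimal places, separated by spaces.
after link 1: o_1 = (-1.0000, 0.0000, 1.0000)
after link 2: o_2 = (0.4142, 3.0000, -0.4142)

0.414 3.000 -0.414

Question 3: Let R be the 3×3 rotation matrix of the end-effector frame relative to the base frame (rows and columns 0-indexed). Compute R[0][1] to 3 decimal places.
End-effector y-axis (col 1 of R) = (-0.7071,0.0000,-0.7071)
R[0][1] = -0.7071

-0.707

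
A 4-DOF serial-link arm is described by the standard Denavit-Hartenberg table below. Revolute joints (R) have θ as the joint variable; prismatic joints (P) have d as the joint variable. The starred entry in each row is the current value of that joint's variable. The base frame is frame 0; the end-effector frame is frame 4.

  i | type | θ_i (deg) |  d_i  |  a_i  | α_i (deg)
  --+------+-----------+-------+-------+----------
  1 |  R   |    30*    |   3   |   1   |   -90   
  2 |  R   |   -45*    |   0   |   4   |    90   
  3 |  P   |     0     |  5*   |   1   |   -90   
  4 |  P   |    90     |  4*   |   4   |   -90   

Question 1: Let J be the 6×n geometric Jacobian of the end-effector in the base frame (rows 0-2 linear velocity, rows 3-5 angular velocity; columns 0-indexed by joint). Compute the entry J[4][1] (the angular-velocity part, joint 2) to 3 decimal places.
0.866

axis z_1 = (-0.5000,0.8660,0.0000); lever o_n−o_1 = (0.4495,4.8783,4.2426)
cross product → J_v[:, 1] = (3.6742,2.1213,-2.8284)
J_ω[:, 1] = z_1
entry J[4][1] = 0.8660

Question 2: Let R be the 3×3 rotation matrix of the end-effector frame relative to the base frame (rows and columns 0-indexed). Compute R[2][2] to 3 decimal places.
End-effector z-axis (col 2 of R) = (-0.6124,-0.3536,-0.7071)
R[2][2] = -0.7071

-0.707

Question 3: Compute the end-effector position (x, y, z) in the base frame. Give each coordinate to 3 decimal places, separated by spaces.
after link 1: o_1 = (0.8660, 0.5000, 3.0000)
after link 2: o_2 = (3.3155, 1.9142, 5.8284)
after link 3: o_3 = (0.8660, 0.5000, 10.0711)
after link 4: o_4 = (1.3155, 5.3783, 7.2426)

1.316 5.378 7.243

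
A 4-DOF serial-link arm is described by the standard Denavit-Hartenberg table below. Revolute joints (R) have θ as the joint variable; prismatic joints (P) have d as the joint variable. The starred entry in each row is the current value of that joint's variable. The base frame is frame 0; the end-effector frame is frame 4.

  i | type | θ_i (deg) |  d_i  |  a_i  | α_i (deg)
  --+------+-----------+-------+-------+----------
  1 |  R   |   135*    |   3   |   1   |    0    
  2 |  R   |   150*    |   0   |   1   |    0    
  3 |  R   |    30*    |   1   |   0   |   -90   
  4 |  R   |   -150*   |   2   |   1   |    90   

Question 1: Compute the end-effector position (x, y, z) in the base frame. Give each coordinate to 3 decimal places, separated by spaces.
after link 1: o_1 = (-0.7071, 0.7071, 3.0000)
after link 2: o_2 = (-0.4483, -0.2588, 3.0000)
after link 3: o_3 = (-0.4483, -0.2588, 4.0000)
after link 4: o_4 = (0.3536, 1.7678, 4.5000)

0.354 1.768 4.500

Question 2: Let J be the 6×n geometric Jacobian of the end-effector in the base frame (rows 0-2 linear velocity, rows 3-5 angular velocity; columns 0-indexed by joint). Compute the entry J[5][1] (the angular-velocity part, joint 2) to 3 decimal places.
axis z_1 = (0.0000,0.0000,1.0000); lever o_n−o_1 = (1.0607,1.0607,1.5000)
cross product → J_v[:, 1] = (-1.0607,1.0607,0.0000)
J_ω[:, 1] = z_1
entry J[5][1] = 1.0000

1.000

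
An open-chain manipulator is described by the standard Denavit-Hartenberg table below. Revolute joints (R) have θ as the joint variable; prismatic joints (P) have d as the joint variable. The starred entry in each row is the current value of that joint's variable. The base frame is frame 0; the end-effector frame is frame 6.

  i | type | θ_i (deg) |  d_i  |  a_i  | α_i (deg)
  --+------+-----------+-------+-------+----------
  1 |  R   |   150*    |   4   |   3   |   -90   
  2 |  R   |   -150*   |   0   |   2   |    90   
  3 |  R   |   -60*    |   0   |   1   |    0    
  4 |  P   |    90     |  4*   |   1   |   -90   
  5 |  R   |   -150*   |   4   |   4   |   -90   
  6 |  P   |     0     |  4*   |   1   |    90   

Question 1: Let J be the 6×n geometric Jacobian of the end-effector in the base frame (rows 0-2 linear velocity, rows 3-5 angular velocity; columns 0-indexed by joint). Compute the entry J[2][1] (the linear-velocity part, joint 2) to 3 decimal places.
axis z_1 = (-0.5000,-0.8660,0.0000); lever o_n−o_1 = (2.8591,-3.8828,-8.9551)
cross product → J_v[:, 1] = (7.7554,-4.4776,4.4175)
J_ω[:, 1] = z_1
entry J[2][1] = 4.4175

4.417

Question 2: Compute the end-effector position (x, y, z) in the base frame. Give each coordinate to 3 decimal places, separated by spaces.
after link 1: o_1 = (-2.5981, 1.5000, 4.0000)
after link 2: o_2 = (-1.0981, 0.6340, 5.0000)
after link 3: o_3 = (-0.2901, 1.1675, 5.2500)
after link 4: o_4 = (1.8415, -0.6405, 2.2189)
after link 5: o_5 = (-1.9085, -0.4755, -2.0131)
after link 6: o_6 = (0.2611, -2.3828, -4.9551)

0.261 -2.383 -4.955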